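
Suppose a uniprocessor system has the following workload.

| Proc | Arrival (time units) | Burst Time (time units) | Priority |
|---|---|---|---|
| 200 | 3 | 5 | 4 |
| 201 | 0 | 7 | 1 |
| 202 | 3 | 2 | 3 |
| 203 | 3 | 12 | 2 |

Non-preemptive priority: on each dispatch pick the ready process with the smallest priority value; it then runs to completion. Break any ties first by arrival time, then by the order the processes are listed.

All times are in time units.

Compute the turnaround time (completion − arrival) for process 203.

Gantt: | 201 0-7 | 203 7-19 | 202 19-21 | 200 21-26 |
Completion: 200=26  201=7  202=21  203=19
Turnaround (C−A): 200=23  201=7  202=18  203=16
Turnaround(203) = completion − arrival = 19 − 3 = 16

16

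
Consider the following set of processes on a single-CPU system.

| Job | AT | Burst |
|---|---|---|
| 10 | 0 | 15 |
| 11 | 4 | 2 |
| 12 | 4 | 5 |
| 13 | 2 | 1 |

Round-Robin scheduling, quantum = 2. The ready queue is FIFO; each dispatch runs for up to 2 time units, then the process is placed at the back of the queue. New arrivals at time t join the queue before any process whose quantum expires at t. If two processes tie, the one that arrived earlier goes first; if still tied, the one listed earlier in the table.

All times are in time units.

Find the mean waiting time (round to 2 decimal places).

4.00

Timeline: | 10 0-2 | 13 2-3 | 10 3-5 | 11 5-7 | 12 7-9 | 10 9-11 | 12 11-13 | 10 13-15 | 12 15-16 | 10 16-23 |
Completion: 10=23  11=7  12=16  13=3
Waiting times: 10=8, 11=1, 12=7, 13=0
Average waiting = (8+1+7+0) / 4 = 16/4 = 4.00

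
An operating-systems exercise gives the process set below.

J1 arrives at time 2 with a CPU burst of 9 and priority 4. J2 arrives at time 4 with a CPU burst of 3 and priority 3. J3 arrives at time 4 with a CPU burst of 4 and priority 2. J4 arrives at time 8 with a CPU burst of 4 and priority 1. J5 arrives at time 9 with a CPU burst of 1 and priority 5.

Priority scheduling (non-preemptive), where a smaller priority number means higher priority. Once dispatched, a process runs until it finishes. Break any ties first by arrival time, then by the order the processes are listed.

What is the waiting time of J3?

11

Gantt: | idle 0-2 | J1 2-11 | J4 11-15 | J3 15-19 | J2 19-22 | J5 22-23 |
Completion: J1=11  J2=22  J3=19  J4=15  J5=23
Turnaround (C−A): J1=9  J2=18  J3=15  J4=7  J5=14
Waiting(J3) = turnaround − burst = 15 − 4 = 11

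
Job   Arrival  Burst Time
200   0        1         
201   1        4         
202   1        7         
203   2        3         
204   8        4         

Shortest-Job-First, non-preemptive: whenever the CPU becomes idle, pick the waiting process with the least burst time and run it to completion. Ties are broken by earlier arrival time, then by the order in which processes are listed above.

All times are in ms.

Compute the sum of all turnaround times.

33

Gantt: | 200 0-1 | 201 1-5 | 203 5-8 | 204 8-12 | 202 12-19 |
Completion: 200=1  201=5  202=19  203=8  204=12
Turnaround (C−A): 200=1  201=4  202=18  203=6  204=4
Turnaround = completion − arrival: 200=1, 201=4, 202=18, 203=6, 204=4
Total turnaround = 1 + 4 + 18 + 6 + 4 = 33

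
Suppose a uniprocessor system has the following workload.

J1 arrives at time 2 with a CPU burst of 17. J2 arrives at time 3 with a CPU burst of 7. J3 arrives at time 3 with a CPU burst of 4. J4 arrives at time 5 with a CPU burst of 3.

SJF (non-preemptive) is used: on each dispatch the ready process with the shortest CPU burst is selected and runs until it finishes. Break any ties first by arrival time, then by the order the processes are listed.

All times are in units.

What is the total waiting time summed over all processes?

56

Schedule: | idle 0-2 | J1 2-19 | J4 19-22 | J3 22-26 | J2 26-33 |
Completion: J1=19  J2=33  J3=26  J4=22
Turnaround (C−A): J1=17  J2=30  J3=23  J4=17
Waiting = turnaround − burst: J1=0, J2=23, J3=19, J4=14
Total waiting = 0 + 23 + 19 + 14 = 56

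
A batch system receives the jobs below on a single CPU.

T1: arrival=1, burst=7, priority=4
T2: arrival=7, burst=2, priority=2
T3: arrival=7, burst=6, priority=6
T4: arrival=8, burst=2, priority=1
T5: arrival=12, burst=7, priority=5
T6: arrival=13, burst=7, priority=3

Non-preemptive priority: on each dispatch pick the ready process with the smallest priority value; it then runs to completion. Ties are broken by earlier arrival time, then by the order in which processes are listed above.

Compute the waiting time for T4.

0

Timeline: | idle 0-1 | T1 1-8 | T4 8-10 | T2 10-12 | T5 12-19 | T6 19-26 | T3 26-32 |
Completion: T1=8  T2=12  T3=32  T4=10  T5=19  T6=26
Turnaround (C−A): T1=7  T2=5  T3=25  T4=2  T5=7  T6=13
Waiting(T4) = turnaround − burst = 2 − 2 = 0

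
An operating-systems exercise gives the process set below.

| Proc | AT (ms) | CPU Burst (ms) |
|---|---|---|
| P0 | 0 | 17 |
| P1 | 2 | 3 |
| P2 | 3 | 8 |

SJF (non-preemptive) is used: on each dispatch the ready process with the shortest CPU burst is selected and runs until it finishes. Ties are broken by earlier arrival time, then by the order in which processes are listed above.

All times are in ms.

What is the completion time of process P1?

Schedule: | P0 0-17 | P1 17-20 | P2 20-28 |
Completion: P0=17  P1=20  P2=28
Turnaround (C−A): P0=17  P1=18  P2=25

20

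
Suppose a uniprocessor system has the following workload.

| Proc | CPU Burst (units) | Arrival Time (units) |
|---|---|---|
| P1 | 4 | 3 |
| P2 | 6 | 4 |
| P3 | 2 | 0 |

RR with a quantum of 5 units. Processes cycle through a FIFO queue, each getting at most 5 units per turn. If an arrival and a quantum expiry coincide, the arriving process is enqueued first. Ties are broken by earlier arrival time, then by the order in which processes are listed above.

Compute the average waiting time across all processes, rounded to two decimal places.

1.00

Gantt: | P3 0-2 | idle 2-3 | P1 3-7 | P2 7-13 |
Completion: P1=7  P2=13  P3=2
Turnaround (C−A): P1=4  P2=9  P3=2
Waiting times: P1=0, P2=3, P3=0
Average waiting = (0+3+0) / 3 = 3/3 = 1.00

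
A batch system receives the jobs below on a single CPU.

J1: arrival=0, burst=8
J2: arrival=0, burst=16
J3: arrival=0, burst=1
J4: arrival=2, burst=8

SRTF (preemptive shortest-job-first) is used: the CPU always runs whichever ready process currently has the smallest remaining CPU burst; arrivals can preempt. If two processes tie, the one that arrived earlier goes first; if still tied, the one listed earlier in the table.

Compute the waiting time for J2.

17

Timeline: | J3 0-1 | J1 1-9 | J4 9-17 | J2 17-33 |
Completion: J1=9  J2=33  J3=1  J4=17
Waiting(J2) = turnaround − burst = 33 − 16 = 17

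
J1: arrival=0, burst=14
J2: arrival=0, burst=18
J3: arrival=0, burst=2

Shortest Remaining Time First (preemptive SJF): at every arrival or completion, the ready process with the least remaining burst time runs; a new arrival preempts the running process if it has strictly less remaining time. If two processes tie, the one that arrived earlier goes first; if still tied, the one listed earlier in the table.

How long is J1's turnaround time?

Timeline: | J3 0-2 | J1 2-16 | J2 16-34 |
Completion: J1=16  J2=34  J3=2
Turnaround (C−A): J1=16  J2=34  J3=2
Turnaround(J1) = completion − arrival = 16 − 0 = 16

16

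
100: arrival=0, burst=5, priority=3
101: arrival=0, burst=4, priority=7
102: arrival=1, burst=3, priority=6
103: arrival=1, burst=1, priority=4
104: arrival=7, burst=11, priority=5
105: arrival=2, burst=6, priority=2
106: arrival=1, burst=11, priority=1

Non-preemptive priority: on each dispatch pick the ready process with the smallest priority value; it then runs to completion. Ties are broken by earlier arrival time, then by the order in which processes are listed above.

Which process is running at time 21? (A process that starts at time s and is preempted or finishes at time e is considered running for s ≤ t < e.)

Timeline: | 100 0-5 | 106 5-16 | 105 16-22 | 103 22-23 | 104 23-34 | 102 34-37 | 101 37-41 |
Completion: 100=5  101=41  102=37  103=23  104=34  105=22  106=16
Turnaround (C−A): 100=5  101=41  102=36  103=22  104=27  105=20  106=15

105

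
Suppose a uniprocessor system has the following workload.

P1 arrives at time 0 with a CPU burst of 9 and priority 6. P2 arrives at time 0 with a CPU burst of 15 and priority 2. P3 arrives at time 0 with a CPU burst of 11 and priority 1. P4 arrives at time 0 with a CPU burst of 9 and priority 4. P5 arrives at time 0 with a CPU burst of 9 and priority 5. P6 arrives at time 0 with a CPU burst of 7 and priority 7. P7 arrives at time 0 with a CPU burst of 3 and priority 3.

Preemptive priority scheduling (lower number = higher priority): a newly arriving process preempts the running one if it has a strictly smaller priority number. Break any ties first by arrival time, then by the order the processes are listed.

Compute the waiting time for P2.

Timeline: | P3 0-11 | P2 11-26 | P7 26-29 | P4 29-38 | P5 38-47 | P1 47-56 | P6 56-63 |
Completion: P1=56  P2=26  P3=11  P4=38  P5=47  P6=63  P7=29
Turnaround (C−A): P1=56  P2=26  P3=11  P4=38  P5=47  P6=63  P7=29
Waiting(P2) = turnaround − burst = 26 − 15 = 11

11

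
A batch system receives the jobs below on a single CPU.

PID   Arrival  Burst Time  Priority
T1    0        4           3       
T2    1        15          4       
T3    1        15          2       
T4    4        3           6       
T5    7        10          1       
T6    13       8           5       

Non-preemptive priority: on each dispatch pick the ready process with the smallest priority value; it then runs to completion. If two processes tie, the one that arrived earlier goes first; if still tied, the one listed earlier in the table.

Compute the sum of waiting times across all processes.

122

Gantt: | T1 0-4 | T3 4-19 | T5 19-29 | T2 29-44 | T6 44-52 | T4 52-55 |
Completion: T1=4  T2=44  T3=19  T4=55  T5=29  T6=52
Turnaround (C−A): T1=4  T2=43  T3=18  T4=51  T5=22  T6=39
Waiting = turnaround − burst: T1=0, T2=28, T3=3, T4=48, T5=12, T6=31
Total waiting = 0 + 28 + 3 + 48 + 12 + 31 = 122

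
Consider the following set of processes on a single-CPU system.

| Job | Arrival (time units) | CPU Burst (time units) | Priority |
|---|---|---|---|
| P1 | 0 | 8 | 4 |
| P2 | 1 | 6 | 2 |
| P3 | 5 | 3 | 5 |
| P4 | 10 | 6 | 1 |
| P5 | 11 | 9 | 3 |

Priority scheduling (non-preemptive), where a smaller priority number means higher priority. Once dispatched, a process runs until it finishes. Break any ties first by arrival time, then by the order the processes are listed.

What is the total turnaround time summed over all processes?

76

Gantt: | P1 0-8 | P2 8-14 | P4 14-20 | P5 20-29 | P3 29-32 |
Completion: P1=8  P2=14  P3=32  P4=20  P5=29
Turnaround = completion − arrival: P1=8, P2=13, P3=27, P4=10, P5=18
Total turnaround = 8 + 13 + 27 + 10 + 18 = 76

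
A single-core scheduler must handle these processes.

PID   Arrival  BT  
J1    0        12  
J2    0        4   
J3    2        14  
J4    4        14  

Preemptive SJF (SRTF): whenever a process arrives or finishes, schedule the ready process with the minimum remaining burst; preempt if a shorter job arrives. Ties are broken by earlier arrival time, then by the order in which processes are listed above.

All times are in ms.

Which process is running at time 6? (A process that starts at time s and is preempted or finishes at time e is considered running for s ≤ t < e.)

J1

Timeline: | J2 0-4 | J1 4-16 | J3 16-30 | J4 30-44 |
Completion: J1=16  J2=4  J3=30  J4=44
Turnaround (C−A): J1=16  J2=4  J3=28  J4=40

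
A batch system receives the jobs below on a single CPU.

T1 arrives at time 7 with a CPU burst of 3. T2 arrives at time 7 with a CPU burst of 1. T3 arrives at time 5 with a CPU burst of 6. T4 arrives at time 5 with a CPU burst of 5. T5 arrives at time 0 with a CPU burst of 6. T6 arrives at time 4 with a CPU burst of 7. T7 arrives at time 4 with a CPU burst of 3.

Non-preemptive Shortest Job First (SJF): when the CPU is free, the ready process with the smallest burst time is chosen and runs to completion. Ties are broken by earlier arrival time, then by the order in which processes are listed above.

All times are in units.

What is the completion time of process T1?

Schedule: | T5 0-6 | T7 6-9 | T2 9-10 | T1 10-13 | T4 13-18 | T3 18-24 | T6 24-31 |
Completion: T1=13  T2=10  T3=24  T4=18  T5=6  T6=31  T7=9

13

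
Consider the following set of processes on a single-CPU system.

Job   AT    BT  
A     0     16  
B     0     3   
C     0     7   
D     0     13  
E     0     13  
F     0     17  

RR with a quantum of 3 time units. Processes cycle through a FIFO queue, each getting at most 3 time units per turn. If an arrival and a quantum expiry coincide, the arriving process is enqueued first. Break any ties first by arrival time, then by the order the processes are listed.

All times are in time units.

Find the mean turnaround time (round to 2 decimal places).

50.67

Timeline: | A 0-3 | B 3-6 | C 6-9 | D 9-12 | E 12-15 | F 15-18 | A 18-21 | C 21-24 | D 24-27 | E 27-30 | F 30-33 | A 33-36 | C 36-37 | D 37-40 | E 40-43 | F 43-46 | A 46-49 | D 49-52 | E 52-55 | F 55-58 | A 58-61 | D 61-62 | E 62-63 | F 63-66 | A 66-67 | F 67-69 |
Completion: A=67  B=6  C=37  D=62  E=63  F=69
Turnaround (C−A): A=67  B=6  C=37  D=62  E=63  F=69
Turnaround times: A=67, B=6, C=37, D=62, E=63, F=69
Average turnaround = (67+6+37+62+63+69) / 6 = 304/6 = 50.67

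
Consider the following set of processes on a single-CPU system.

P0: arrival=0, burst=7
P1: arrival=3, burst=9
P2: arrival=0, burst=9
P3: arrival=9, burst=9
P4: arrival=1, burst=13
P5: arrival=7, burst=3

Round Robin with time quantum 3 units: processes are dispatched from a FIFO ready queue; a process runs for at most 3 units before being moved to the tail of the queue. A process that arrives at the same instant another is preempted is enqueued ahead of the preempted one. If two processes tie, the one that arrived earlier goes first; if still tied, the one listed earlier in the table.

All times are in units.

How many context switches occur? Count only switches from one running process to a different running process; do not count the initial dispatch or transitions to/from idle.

16

Timeline: | P0 0-3 | P2 3-6 | P4 6-9 | P1 9-12 | P0 12-15 | P2 15-18 | P5 18-21 | P3 21-24 | P4 24-27 | P1 27-30 | P0 30-31 | P2 31-34 | P3 34-37 | P4 37-40 | P1 40-43 | P3 43-46 | P4 46-50 |
Completion: P0=31  P1=43  P2=34  P3=46  P4=50  P5=21
Turnaround (C−A): P0=31  P1=40  P2=34  P3=37  P4=49  P5=14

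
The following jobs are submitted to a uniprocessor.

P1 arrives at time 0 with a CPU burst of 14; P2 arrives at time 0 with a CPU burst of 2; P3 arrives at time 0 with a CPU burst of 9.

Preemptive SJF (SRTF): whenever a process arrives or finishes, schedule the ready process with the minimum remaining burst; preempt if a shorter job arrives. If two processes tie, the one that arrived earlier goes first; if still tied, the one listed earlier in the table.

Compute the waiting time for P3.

Gantt: | P2 0-2 | P3 2-11 | P1 11-25 |
Completion: P1=25  P2=2  P3=11
Turnaround (C−A): P1=25  P2=2  P3=11
Waiting(P3) = turnaround − burst = 11 − 9 = 2

2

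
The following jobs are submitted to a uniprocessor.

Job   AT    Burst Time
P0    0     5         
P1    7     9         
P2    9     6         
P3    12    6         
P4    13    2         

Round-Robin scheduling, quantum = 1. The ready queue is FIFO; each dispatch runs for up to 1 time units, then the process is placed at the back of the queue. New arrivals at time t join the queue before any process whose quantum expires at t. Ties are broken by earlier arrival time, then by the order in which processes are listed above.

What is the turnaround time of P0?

Gantt: | P0 0-5 | idle 5-7 | P1 7-9 | P2 9-10 | P1 10-11 | P2 11-12 | P1 12-13 | P3 13-14 | P2 14-15 | P4 15-16 | P1 16-17 | P3 17-18 | P2 18-19 | P4 19-20 | P1 20-21 | P3 21-22 | P2 22-23 | P1 23-24 | P3 24-25 | P2 25-26 | P1 26-27 | P3 27-28 | P1 28-29 | P3 29-30 |
Completion: P0=5  P1=29  P2=26  P3=30  P4=20
Turnaround(P0) = completion − arrival = 5 − 0 = 5

5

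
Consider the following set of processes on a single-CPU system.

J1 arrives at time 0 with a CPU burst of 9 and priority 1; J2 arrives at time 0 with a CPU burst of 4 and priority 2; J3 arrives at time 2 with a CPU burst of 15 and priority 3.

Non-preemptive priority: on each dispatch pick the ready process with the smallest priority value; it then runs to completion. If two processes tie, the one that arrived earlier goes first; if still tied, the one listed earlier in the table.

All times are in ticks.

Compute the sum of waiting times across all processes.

Gantt: | J1 0-9 | J2 9-13 | J3 13-28 |
Completion: J1=9  J2=13  J3=28
Turnaround (C−A): J1=9  J2=13  J3=26
Waiting = turnaround − burst: J1=0, J2=9, J3=11
Total waiting = 0 + 9 + 11 = 20

20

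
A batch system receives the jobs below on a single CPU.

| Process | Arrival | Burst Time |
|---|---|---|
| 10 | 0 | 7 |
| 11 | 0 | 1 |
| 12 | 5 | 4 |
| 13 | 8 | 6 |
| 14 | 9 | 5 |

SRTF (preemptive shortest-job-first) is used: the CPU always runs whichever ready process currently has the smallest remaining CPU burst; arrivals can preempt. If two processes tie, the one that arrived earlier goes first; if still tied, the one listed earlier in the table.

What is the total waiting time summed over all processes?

Timeline: | 11 0-1 | 10 1-8 | 12 8-12 | 14 12-17 | 13 17-23 |
Completion: 10=8  11=1  12=12  13=23  14=17
Turnaround (C−A): 10=8  11=1  12=7  13=15  14=8
Waiting = turnaround − burst: 10=1, 11=0, 12=3, 13=9, 14=3
Total waiting = 1 + 0 + 3 + 9 + 3 = 16

16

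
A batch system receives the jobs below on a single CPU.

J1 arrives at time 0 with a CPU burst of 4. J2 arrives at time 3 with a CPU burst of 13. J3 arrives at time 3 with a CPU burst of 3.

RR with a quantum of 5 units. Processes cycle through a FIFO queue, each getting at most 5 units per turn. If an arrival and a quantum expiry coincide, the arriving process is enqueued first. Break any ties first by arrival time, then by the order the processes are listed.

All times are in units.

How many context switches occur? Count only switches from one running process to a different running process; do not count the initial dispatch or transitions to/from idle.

3

Timeline: | J1 0-4 | J2 4-9 | J3 9-12 | J2 12-20 |
Completion: J1=4  J2=20  J3=12
Turnaround (C−A): J1=4  J2=17  J3=9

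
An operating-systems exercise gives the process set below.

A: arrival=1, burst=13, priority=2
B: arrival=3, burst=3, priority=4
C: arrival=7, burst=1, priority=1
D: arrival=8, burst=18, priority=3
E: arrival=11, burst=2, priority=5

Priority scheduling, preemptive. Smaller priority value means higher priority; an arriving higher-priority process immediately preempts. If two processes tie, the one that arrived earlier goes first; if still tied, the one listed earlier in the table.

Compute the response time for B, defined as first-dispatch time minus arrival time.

30

Timeline: | idle 0-1 | A 1-7 | C 7-8 | A 8-15 | D 15-33 | B 33-36 | E 36-38 |
Completion: A=15  B=36  C=8  D=33  E=38
Turnaround (C−A): A=14  B=33  C=1  D=25  E=27
Response(B) = first start − arrival = 33 − 3 = 30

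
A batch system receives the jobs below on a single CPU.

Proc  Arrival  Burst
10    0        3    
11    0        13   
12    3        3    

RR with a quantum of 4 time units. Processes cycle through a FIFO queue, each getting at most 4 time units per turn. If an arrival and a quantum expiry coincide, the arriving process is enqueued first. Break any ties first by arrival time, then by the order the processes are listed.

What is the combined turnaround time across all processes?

Schedule: | 10 0-3 | 11 3-7 | 12 7-10 | 11 10-19 |
Completion: 10=3  11=19  12=10
Turnaround (C−A): 10=3  11=19  12=7
Turnaround = completion − arrival: 10=3, 11=19, 12=7
Total turnaround = 3 + 19 + 7 = 29

29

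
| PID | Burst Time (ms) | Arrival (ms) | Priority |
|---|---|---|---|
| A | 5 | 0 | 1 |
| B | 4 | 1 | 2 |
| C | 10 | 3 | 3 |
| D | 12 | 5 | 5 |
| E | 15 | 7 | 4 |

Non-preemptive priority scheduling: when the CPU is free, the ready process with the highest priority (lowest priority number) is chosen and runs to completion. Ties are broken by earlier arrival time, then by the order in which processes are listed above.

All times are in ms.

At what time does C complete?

Timeline: | A 0-5 | B 5-9 | C 9-19 | E 19-34 | D 34-46 |
Completion: A=5  B=9  C=19  D=46  E=34
Turnaround (C−A): A=5  B=8  C=16  D=41  E=27

19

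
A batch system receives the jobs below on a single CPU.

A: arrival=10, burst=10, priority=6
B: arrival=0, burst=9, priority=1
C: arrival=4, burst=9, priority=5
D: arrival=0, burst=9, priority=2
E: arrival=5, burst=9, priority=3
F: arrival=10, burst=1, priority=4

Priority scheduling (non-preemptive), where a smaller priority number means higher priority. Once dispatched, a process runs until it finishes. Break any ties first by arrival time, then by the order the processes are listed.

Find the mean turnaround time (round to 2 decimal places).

Gantt: | B 0-9 | D 9-18 | E 18-27 | F 27-28 | C 28-37 | A 37-47 |
Completion: A=47  B=9  C=37  D=18  E=27  F=28
Turnaround (C−A): A=37  B=9  C=33  D=18  E=22  F=18
Turnaround times: A=37, B=9, C=33, D=18, E=22, F=18
Average turnaround = (37+9+33+18+22+18) / 6 = 137/6 = 22.83

22.83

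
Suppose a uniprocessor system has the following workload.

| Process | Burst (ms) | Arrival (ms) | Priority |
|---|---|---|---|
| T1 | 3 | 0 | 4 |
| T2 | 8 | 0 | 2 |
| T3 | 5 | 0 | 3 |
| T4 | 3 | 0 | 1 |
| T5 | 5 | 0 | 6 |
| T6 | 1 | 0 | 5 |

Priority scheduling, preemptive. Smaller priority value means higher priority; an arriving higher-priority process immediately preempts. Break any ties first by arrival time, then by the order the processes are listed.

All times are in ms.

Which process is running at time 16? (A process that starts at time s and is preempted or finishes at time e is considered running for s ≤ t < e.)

Gantt: | T4 0-3 | T2 3-11 | T3 11-16 | T1 16-19 | T6 19-20 | T5 20-25 |
Completion: T1=19  T2=11  T3=16  T4=3  T5=25  T6=20
Turnaround (C−A): T1=19  T2=11  T3=16  T4=3  T5=25  T6=20

T1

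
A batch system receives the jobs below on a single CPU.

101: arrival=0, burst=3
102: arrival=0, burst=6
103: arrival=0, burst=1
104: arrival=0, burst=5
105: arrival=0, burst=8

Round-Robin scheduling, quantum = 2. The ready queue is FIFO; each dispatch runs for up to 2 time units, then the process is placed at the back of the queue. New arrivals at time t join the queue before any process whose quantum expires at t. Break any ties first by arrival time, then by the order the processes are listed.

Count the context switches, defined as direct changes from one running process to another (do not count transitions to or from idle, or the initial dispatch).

11

Gantt: | 101 0-2 | 102 2-4 | 103 4-5 | 104 5-7 | 105 7-9 | 101 9-10 | 102 10-12 | 104 12-14 | 105 14-16 | 102 16-18 | 104 18-19 | 105 19-23 |
Completion: 101=10  102=18  103=5  104=19  105=23
Turnaround (C−A): 101=10  102=18  103=5  104=19  105=23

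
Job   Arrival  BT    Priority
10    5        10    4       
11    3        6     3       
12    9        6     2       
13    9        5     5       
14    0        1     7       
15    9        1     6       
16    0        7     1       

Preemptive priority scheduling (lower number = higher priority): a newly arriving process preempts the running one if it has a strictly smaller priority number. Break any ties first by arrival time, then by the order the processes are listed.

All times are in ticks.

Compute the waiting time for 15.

Gantt: | 16 0-7 | 11 7-9 | 12 9-15 | 11 15-19 | 10 19-29 | 13 29-34 | 15 34-35 | 14 35-36 |
Completion: 10=29  11=19  12=15  13=34  14=36  15=35  16=7
Turnaround (C−A): 10=24  11=16  12=6  13=25  14=36  15=26  16=7
Waiting(15) = turnaround − burst = 26 − 1 = 25

25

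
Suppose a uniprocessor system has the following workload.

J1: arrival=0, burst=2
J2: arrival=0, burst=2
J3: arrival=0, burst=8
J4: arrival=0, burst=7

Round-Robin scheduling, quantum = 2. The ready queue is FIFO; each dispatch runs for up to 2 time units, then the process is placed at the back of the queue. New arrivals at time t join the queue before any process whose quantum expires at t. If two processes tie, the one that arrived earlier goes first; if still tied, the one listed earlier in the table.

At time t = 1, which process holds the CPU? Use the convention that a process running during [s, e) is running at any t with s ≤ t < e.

J1

Timeline: | J1 0-2 | J2 2-4 | J3 4-6 | J4 6-8 | J3 8-10 | J4 10-12 | J3 12-14 | J4 14-16 | J3 16-18 | J4 18-19 |
Completion: J1=2  J2=4  J3=18  J4=19
Turnaround (C−A): J1=2  J2=4  J3=18  J4=19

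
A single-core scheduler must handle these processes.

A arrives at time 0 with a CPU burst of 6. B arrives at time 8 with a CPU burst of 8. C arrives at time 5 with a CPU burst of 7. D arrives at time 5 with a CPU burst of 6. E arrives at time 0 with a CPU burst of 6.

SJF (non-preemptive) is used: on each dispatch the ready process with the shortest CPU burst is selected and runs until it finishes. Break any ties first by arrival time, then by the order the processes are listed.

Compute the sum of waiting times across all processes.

Timeline: | A 0-6 | E 6-12 | D 12-18 | C 18-25 | B 25-33 |
Completion: A=6  B=33  C=25  D=18  E=12
Turnaround (C−A): A=6  B=25  C=20  D=13  E=12
Waiting = turnaround − burst: A=0, B=17, C=13, D=7, E=6
Total waiting = 0 + 17 + 13 + 7 + 6 = 43

43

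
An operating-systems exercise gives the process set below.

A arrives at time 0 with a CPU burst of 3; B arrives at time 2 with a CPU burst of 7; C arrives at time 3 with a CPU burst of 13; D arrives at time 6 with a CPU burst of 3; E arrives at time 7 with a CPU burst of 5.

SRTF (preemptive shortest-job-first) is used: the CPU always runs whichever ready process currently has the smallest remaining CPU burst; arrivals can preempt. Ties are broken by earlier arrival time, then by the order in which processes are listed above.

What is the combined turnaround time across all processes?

Timeline: | A 0-3 | B 3-6 | D 6-9 | B 9-13 | E 13-18 | C 18-31 |
Completion: A=3  B=13  C=31  D=9  E=18
Turnaround = completion − arrival: A=3, B=11, C=28, D=3, E=11
Total turnaround = 3 + 11 + 28 + 3 + 11 = 56

56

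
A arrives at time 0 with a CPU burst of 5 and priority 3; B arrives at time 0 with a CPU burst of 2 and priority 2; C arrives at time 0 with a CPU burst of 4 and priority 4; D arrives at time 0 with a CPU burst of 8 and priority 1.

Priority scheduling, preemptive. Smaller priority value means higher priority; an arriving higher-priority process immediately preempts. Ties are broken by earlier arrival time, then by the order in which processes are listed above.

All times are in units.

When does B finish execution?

Timeline: | D 0-8 | B 8-10 | A 10-15 | C 15-19 |
Completion: A=15  B=10  C=19  D=8

10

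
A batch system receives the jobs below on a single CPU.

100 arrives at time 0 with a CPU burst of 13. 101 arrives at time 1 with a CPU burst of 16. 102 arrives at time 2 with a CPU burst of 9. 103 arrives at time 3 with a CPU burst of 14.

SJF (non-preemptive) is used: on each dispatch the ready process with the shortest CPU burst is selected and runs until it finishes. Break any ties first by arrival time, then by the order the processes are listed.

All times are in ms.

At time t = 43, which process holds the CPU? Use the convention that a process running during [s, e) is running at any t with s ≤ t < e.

Gantt: | 100 0-13 | 102 13-22 | 103 22-36 | 101 36-52 |
Completion: 100=13  101=52  102=22  103=36
Turnaround (C−A): 100=13  101=51  102=20  103=33

101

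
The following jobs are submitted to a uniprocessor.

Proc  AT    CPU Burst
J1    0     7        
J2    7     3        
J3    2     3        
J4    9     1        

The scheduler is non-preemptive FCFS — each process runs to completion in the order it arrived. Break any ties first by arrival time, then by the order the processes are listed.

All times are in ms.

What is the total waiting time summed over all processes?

Gantt: | J1 0-7 | J3 7-10 | J2 10-13 | J4 13-14 |
Completion: J1=7  J2=13  J3=10  J4=14
Turnaround (C−A): J1=7  J2=6  J3=8  J4=5
Waiting = turnaround − burst: J1=0, J2=3, J3=5, J4=4
Total waiting = 0 + 3 + 5 + 4 = 12

12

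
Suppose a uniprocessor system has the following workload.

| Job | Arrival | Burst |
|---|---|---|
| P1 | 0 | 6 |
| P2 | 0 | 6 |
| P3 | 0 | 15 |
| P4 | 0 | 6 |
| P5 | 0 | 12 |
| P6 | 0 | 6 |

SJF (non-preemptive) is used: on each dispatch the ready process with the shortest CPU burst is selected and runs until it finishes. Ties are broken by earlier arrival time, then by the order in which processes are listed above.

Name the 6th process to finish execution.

Timeline: | P1 0-6 | P2 6-12 | P4 12-18 | P6 18-24 | P5 24-36 | P3 36-51 |
Completion: P1=6  P2=12  P3=51  P4=18  P5=36  P6=24
Turnaround (C−A): P1=6  P2=12  P3=51  P4=18  P5=36  P6=24
Finish order: P1 → P2 → P4 → P6 → P5 → P3

P3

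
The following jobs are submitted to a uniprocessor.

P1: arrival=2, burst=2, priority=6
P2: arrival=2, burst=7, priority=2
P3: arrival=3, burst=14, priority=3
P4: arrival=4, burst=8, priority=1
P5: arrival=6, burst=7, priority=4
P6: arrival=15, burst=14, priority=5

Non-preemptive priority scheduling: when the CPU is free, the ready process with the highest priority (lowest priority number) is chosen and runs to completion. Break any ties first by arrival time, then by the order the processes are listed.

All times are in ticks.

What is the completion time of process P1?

Timeline: | idle 0-2 | P2 2-9 | P4 9-17 | P3 17-31 | P5 31-38 | P6 38-52 | P1 52-54 |
Completion: P1=54  P2=9  P3=31  P4=17  P5=38  P6=52

54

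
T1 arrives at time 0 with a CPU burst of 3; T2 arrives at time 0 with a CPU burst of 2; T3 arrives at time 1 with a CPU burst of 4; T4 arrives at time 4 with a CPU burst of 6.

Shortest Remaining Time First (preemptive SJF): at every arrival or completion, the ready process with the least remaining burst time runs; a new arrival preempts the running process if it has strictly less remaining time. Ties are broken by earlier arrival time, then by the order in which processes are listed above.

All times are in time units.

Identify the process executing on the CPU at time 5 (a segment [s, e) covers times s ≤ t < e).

T3

Schedule: | T2 0-2 | T1 2-5 | T3 5-9 | T4 9-15 |
Completion: T1=5  T2=2  T3=9  T4=15
Turnaround (C−A): T1=5  T2=2  T3=8  T4=11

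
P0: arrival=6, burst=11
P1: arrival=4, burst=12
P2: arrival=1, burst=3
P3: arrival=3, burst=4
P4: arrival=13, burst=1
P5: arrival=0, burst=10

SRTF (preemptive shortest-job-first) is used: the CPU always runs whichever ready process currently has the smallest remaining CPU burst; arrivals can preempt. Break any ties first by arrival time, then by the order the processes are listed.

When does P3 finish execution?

Timeline: | P5 0-1 | P2 1-4 | P3 4-8 | P5 8-13 | P4 13-14 | P5 14-18 | P0 18-29 | P1 29-41 |
Completion: P0=29  P1=41  P2=4  P3=8  P4=14  P5=18
Turnaround (C−A): P0=23  P1=37  P2=3  P3=5  P4=1  P5=18

8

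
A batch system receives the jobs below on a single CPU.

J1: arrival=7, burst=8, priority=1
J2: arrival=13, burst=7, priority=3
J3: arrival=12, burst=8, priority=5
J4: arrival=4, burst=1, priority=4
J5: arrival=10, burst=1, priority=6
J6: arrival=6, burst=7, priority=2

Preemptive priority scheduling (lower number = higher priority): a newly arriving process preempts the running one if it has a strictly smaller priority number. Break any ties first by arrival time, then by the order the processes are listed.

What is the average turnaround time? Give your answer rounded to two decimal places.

15.00

Gantt: | idle 0-4 | J4 4-5 | idle 5-6 | J6 6-7 | J1 7-15 | J6 15-21 | J2 21-28 | J3 28-36 | J5 36-37 |
Completion: J1=15  J2=28  J3=36  J4=5  J5=37  J6=21
Turnaround times: J1=8, J2=15, J3=24, J4=1, J5=27, J6=15
Average turnaround = (8+15+24+1+27+15) / 6 = 90/6 = 15.00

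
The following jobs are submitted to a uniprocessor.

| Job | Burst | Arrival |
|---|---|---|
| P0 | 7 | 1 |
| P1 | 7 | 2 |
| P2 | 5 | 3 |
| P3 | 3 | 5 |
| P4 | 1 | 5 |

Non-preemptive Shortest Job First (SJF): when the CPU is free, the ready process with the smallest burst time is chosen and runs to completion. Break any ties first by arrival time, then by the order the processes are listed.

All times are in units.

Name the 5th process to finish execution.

Timeline: | idle 0-1 | P0 1-8 | P4 8-9 | P3 9-12 | P2 12-17 | P1 17-24 |
Completion: P0=8  P1=24  P2=17  P3=12  P4=9
Turnaround (C−A): P0=7  P1=22  P2=14  P3=7  P4=4
Finish order: P0 → P4 → P3 → P2 → P1

P1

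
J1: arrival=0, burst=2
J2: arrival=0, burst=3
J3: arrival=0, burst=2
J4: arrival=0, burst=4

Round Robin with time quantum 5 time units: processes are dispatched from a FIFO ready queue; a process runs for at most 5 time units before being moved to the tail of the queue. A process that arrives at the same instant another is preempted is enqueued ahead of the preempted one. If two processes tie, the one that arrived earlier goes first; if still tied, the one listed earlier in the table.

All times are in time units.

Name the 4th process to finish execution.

J4

Timeline: | J1 0-2 | J2 2-5 | J3 5-7 | J4 7-11 |
Completion: J1=2  J2=5  J3=7  J4=11
Turnaround (C−A): J1=2  J2=5  J3=7  J4=11
Finish order: J1 → J2 → J3 → J4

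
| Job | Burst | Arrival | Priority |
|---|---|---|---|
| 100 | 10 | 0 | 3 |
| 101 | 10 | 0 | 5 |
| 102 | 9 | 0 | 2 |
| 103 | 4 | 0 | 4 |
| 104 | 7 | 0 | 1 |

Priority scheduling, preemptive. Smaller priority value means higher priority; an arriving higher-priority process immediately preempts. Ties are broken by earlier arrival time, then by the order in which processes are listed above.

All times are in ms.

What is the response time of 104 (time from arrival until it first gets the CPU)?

0

Schedule: | 104 0-7 | 102 7-16 | 100 16-26 | 103 26-30 | 101 30-40 |
Completion: 100=26  101=40  102=16  103=30  104=7
Turnaround (C−A): 100=26  101=40  102=16  103=30  104=7
Response(104) = first start − arrival = 0 − 0 = 0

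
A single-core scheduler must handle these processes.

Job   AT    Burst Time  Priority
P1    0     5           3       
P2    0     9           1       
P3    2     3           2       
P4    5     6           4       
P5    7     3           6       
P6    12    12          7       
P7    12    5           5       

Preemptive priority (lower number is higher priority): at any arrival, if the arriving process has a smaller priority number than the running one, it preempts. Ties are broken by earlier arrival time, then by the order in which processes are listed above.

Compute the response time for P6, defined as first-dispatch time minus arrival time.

19

Gantt: | P2 0-9 | P3 9-12 | P1 12-17 | P4 17-23 | P7 23-28 | P5 28-31 | P6 31-43 |
Completion: P1=17  P2=9  P3=12  P4=23  P5=31  P6=43  P7=28
Response(P6) = first start − arrival = 31 − 12 = 19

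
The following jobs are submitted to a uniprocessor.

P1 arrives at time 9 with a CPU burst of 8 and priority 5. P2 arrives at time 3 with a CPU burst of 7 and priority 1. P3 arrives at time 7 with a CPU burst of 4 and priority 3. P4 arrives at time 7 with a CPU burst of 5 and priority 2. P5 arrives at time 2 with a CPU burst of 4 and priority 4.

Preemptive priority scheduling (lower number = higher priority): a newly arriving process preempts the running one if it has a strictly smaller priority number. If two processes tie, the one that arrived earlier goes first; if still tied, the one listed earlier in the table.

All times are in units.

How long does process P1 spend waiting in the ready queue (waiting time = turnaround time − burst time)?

Schedule: | idle 0-2 | P5 2-3 | P2 3-10 | P4 10-15 | P3 15-19 | P5 19-22 | P1 22-30 |
Completion: P1=30  P2=10  P3=19  P4=15  P5=22
Turnaround (C−A): P1=21  P2=7  P3=12  P4=8  P5=20
Waiting(P1) = turnaround − burst = 21 − 8 = 13

13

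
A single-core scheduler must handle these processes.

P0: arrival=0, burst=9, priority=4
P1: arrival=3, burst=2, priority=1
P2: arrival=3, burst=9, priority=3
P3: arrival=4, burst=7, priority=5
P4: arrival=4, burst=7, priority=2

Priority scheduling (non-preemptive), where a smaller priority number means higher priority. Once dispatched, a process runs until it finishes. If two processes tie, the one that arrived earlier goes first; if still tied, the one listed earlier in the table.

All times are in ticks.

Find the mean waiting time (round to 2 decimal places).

10.20

Timeline: | P0 0-9 | P1 9-11 | P4 11-18 | P2 18-27 | P3 27-34 |
Completion: P0=9  P1=11  P2=27  P3=34  P4=18
Turnaround (C−A): P0=9  P1=8  P2=24  P3=30  P4=14
Waiting times: P0=0, P1=6, P2=15, P3=23, P4=7
Average waiting = (0+6+15+23+7) / 5 = 51/5 = 10.20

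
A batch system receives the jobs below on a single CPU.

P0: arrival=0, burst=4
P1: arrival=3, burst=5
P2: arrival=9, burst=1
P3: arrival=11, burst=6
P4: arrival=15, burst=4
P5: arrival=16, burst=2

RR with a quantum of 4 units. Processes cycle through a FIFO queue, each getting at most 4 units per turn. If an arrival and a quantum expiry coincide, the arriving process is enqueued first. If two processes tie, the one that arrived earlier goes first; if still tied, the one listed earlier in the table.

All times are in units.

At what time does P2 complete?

Timeline: | P0 0-4 | P1 4-9 | P2 9-10 | idle 10-11 | P3 11-15 | P4 15-19 | P3 19-21 | P5 21-23 |
Completion: P0=4  P1=9  P2=10  P3=21  P4=19  P5=23
Turnaround (C−A): P0=4  P1=6  P2=1  P3=10  P4=4  P5=7

10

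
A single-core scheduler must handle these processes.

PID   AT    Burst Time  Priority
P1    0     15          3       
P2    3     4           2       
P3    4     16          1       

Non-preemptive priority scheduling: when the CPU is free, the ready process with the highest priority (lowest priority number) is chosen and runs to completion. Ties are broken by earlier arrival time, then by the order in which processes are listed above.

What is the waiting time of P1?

Gantt: | P1 0-15 | P3 15-31 | P2 31-35 |
Completion: P1=15  P2=35  P3=31
Turnaround (C−A): P1=15  P2=32  P3=27
Waiting(P1) = turnaround − burst = 15 − 15 = 0

0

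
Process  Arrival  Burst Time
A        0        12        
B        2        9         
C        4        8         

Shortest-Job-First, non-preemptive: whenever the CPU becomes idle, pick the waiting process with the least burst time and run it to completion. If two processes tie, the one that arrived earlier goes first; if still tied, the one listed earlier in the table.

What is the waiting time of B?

Gantt: | A 0-12 | C 12-20 | B 20-29 |
Completion: A=12  B=29  C=20
Waiting(B) = turnaround − burst = 27 − 9 = 18

18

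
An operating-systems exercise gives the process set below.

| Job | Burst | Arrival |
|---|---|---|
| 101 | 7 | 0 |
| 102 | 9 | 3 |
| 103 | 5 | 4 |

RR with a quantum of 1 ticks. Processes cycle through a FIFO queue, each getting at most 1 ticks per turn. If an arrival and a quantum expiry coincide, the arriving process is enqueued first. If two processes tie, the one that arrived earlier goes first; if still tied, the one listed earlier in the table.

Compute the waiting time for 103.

8

Timeline: | 101 0-3 | 102 3-4 | 101 4-5 | 103 5-6 | 102 6-7 | 101 7-8 | 103 8-9 | 102 9-10 | 101 10-11 | 103 11-12 | 102 12-13 | 101 13-14 | 103 14-15 | 102 15-16 | 103 16-17 | 102 17-21 |
Completion: 101=14  102=21  103=17
Turnaround (C−A): 101=14  102=18  103=13
Waiting(103) = turnaround − burst = 13 − 5 = 8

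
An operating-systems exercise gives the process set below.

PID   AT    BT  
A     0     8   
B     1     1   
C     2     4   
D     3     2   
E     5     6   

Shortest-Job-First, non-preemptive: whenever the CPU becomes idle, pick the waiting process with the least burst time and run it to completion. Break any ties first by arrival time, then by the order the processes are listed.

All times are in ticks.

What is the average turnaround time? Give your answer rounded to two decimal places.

10.60

Gantt: | A 0-8 | B 8-9 | D 9-11 | C 11-15 | E 15-21 |
Completion: A=8  B=9  C=15  D=11  E=21
Turnaround (C−A): A=8  B=8  C=13  D=8  E=16
Turnaround times: A=8, B=8, C=13, D=8, E=16
Average turnaround = (8+8+13+8+16) / 5 = 53/5 = 10.60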